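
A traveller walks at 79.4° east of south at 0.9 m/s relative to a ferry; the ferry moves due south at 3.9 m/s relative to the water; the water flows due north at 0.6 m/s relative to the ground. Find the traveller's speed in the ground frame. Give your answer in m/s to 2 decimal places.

3.58 m/s

In east/north components (m/s): traveller relative to ferry = (0.885, -0.166); ferry relative to water = (0.000, -3.900); water relative to ground = (0.000, 0.600).
Sum = (0.885, -3.466) m/s.
Speed = |(0.885, -3.466)| = 3.577 m/s.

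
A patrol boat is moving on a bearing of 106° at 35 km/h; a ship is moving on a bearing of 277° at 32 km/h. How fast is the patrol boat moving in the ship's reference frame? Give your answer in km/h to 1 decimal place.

66.8 km/h

Taking east as x and north as y: patrol boat velocity = (33.644, -9.647) km/h; ship velocity = (-31.761, 3.900) km/h.
Velocity of patrol boat relative to ship = (33.644, -9.647) − (-31.761, 3.900) = (65.406, -13.547) km/h.
Magnitude = |(65.406, -13.547)| = 66.794 km/h.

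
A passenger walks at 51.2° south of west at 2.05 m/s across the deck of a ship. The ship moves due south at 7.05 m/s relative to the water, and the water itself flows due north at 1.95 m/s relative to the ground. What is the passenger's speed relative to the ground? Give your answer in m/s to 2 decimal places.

In east/north components (m/s): passenger relative to ship = (-1.285, -1.598); ship relative to water = (0.000, -7.050); water relative to ground = (0.000, 1.950).
Sum = (-1.285, -6.698) m/s.
Speed = |(-1.285, -6.698)| = 6.820 m/s.

6.82 m/s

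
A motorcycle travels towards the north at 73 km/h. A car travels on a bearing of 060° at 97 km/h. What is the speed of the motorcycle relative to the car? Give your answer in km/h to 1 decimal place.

Taking east as x and north as y: motorcycle velocity = (0.000, 73.000) km/h; car velocity = (84.004, 48.500) km/h.
Velocity of motorcycle relative to car = (0.000, 73.000) − (84.004, 48.500) = (-84.004, 24.500) km/h.
Magnitude = |(-84.004, 24.500)| = 87.504 km/h.

87.5 km/h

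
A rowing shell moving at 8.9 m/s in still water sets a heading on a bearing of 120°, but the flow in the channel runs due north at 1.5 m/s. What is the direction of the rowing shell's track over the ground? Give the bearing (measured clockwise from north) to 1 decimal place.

Taking east as x and north as y: velocity relative to the water = (7.708, -4.450) m/s; the water relative to ground = (0.000, 1.500) m/s.
Velocity relative to ground = (7.708, -4.450) + (0.000, 1.500) = (7.708, -2.950) m/s.
Bearing = atan2(7.71, -2.95) = 110.94° clockwise from north.

110.9°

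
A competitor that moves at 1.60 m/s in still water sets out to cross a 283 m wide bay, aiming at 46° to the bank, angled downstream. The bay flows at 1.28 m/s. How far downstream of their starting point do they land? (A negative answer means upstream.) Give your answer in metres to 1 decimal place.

588.0 m

Perpendicular speed = 1.151 m/s; crossing time = 283 / 1.151 = 245.885 s.
Net downstream speed = 2.391 m/s.
Drift = 2.391 × 245.885 = 588.023 m (downstream).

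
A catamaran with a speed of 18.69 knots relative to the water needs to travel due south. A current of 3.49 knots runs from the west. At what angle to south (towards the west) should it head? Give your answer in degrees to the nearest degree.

The current pushes perpendicular to the desired track; the heading must have a component into the current equal to 3.49 knots: 18.69 sin θ = 3.49.
sin θ = 0.1867, so θ = 10.762°.

11°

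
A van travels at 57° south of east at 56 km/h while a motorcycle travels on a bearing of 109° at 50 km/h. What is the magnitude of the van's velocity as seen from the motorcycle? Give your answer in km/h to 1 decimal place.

Taking east as x and north as y: van velocity = (30.500, -46.966) km/h; motorcycle velocity = (47.276, -16.278) km/h.
Velocity of van relative to motorcycle = (30.500, -46.966) − (47.276, -16.278) = (-16.776, -30.687) km/h.
Magnitude = |(-16.776, -30.687)| = 34.973 km/h.

35.0 km/h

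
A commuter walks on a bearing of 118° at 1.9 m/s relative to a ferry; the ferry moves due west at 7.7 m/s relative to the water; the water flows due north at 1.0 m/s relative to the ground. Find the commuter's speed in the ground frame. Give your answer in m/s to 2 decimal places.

6.02 m/s

In east/north components (m/s): commuter relative to ferry = (1.678, -0.892); ferry relative to water = (-7.700, 0.000); water relative to ground = (0.000, 1.000).
Sum = (-6.022, 0.108) m/s.
Speed = |(-6.022, 0.108)| = 6.023 m/s.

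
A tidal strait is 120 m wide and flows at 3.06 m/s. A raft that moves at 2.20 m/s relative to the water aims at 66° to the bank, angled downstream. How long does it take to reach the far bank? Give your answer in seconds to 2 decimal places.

The component of the raft's velocity perpendicular to the bank is 2.20 × sin 66° = 2.010 m/s.
Only the cross-stream component determines the crossing time; the current contributes nothing perpendicular to the bank.
Time = 120 / 2.010 = 59.707 s.

59.71 s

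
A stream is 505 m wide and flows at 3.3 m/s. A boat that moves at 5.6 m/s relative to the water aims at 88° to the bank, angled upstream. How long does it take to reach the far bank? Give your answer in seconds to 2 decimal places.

90.23 s

The component of the boat's velocity perpendicular to the bank is 5.6 × sin 88° = 5.597 m/s.
The flow acts along the bank and has no component across it.
Time = 505 / 5.597 = 90.234 s.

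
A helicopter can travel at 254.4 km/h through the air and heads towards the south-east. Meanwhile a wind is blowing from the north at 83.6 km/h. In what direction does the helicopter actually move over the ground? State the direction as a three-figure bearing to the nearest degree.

146°

Taking east as x and north as y: velocity relative to the air = (179.888, -179.888) km/h; the air relative to ground = (0.000, -83.600) km/h.
Velocity relative to ground = (179.888, -179.888) + (0.000, -83.600) = (179.888, -263.488) km/h.
Bearing = atan2(179.89, -263.49) = 145.68° clockwise from north.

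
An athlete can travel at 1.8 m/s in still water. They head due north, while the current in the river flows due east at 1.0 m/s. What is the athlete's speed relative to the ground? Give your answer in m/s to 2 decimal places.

Taking east as x and north as y: velocity relative to the water = (0.000, 1.800) m/s; the water relative to ground = (1.000, 0.000) m/s.
Velocity relative to ground = (0.000, 1.800) + (1.000, 0.000) = (1.000, 1.800) m/s.
Speed = |(1.000, 1.800)| = 2.059 m/s.

2.06 m/s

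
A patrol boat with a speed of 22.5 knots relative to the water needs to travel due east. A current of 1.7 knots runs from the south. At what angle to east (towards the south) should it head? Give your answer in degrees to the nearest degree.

4°

The current pushes perpendicular to the desired track; the heading must have a component into the current equal to 1.7 knots: 22.5 sin θ = 1.7.
sin θ = 0.0756, so θ = 4.333°.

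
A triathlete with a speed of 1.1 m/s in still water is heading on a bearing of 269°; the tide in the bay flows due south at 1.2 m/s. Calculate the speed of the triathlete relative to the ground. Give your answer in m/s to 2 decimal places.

1.64 m/s

Taking east as x and north as y: velocity relative to the water = (-1.100, -0.019) m/s; the water relative to ground = (0.000, -1.200) m/s.
Velocity relative to ground = (-1.100, -0.019) + (0.000, -1.200) = (-1.100, -1.219) m/s.
Speed = |(-1.100, -1.219)| = 1.642 m/s.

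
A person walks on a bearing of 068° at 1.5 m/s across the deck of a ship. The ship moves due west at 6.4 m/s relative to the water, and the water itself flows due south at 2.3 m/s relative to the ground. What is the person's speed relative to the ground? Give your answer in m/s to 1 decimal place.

5.3 m/s

In east/north components (m/s): person relative to ship = (1.391, 0.562); ship relative to water = (-6.400, 0.000); water relative to ground = (0.000, -2.300).
Sum = (-5.009, -1.738) m/s.
Speed = |(-5.009, -1.738)| = 5.302 m/s.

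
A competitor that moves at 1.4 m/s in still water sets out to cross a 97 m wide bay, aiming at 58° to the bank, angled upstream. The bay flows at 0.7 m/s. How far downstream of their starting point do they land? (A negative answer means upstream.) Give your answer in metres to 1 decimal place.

-3.4 m

Perpendicular speed = 1.187 m/s; crossing time = 97 / 1.187 = 81.700 s.
Net downstream speed = -0.042 m/s.
Drift = -0.042 × 81.700 = -3.422 m (upstream).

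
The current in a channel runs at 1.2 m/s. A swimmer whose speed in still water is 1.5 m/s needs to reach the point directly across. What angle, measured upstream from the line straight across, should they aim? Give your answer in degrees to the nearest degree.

To cancel the current, the upstream component of the swimmer's velocity must equal the flow: 1.5 sin θ = 1.2.
sin θ = 1.2 / 1.5 = 0.8000.
θ = arcsin(0.8000) = 53.130°.

53°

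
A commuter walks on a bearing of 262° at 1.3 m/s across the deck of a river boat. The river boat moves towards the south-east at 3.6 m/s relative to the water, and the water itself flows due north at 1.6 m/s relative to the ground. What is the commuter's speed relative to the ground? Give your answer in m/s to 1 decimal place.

In east/north components (m/s): commuter relative to river boat = (-1.287, -0.181); river boat relative to water = (2.546, -2.546); water relative to ground = (0.000, 1.600).
Sum = (1.258, -1.127) m/s.
Speed = |(1.258, -1.127)| = 1.689 m/s.

1.7 m/s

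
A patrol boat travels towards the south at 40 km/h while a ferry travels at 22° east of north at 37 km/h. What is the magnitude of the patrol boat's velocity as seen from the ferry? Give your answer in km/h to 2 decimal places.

Taking east as x and north as y: patrol boat velocity = (0.000, -40.000) km/h; ferry velocity = (13.860, 34.306) km/h.
Velocity of patrol boat relative to ferry = (0.000, -40.000) − (13.860, 34.306) = (-13.860, -74.306) km/h.
Magnitude = |(-13.860, -74.306)| = 75.587 km/h.

75.59 km/h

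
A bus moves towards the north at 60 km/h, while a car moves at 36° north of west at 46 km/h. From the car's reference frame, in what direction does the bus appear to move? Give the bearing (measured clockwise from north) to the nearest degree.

048°

Taking east as x and north as y: bus velocity = (0.000, 60.000) km/h; car velocity = (-37.215, 27.038) km/h.
Velocity of bus relative to car = (0.000, 60.000) − (-37.215, 27.038) = (37.215, 32.962) km/h.
Bearing = atan2(37.21, 32.96) = 48.47° clockwise from north.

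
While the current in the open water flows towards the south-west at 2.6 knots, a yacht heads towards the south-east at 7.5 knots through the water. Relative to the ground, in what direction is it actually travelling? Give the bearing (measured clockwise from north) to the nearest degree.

Taking east as x and north as y: velocity relative to the water = (5.303, -5.303) knots; the water relative to ground = (-1.838, -1.838) knots.
Velocity relative to ground = (5.303, -5.303) + (-1.838, -1.838) = (3.465, -7.142) knots.
Bearing = atan2(3.46, -7.14) = 154.12° clockwise from north.

154°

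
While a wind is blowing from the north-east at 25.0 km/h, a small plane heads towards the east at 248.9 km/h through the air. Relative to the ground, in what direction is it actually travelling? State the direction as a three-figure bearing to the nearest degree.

Taking east as x and north as y: velocity relative to the air = (248.900, 0.000) km/h; the air relative to ground = (-17.678, -17.678) km/h.
Velocity relative to ground = (248.900, 0.000) + (-17.678, -17.678) = (231.222, -17.678) km/h.
Bearing = atan2(231.22, -17.68) = 94.37° clockwise from north.

094°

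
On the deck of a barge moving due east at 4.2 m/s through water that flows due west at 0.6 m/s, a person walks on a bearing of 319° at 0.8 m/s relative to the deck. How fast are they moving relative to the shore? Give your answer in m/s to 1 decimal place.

3.1 m/s

In east/north components (m/s): person relative to barge = (-0.525, 0.604); barge relative to water = (4.200, 0.000); water relative to ground = (-0.600, 0.000).
Sum = (3.075, 0.604) m/s.
Speed = |(3.075, 0.604)| = 3.134 m/s.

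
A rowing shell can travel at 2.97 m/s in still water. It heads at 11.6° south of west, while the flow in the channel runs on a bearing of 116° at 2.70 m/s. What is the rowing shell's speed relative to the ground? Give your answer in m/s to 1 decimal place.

1.8 m/s

Taking east as x and north as y: velocity relative to the water = (-2.909, -0.597) m/s; the water relative to ground = (2.427, -1.184) m/s.
Velocity relative to ground = (-2.909, -0.597) + (2.427, -1.184) = (-0.483, -1.781) m/s.
Speed = |(-0.483, -1.781)| = 1.845 m/s.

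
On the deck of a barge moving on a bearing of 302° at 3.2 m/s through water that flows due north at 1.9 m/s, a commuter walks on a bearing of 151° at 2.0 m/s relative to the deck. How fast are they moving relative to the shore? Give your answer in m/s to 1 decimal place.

In east/north components (m/s): commuter relative to barge = (0.970, -1.749); barge relative to water = (-2.714, 1.696); water relative to ground = (0.000, 1.900).
Sum = (-1.744, 1.847) m/s.
Speed = |(-1.744, 1.847)| = 2.540 m/s.

2.5 m/s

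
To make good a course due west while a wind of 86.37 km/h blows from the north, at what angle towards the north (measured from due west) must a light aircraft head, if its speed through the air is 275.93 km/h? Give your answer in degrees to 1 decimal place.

The wind pushes perpendicular to the desired track; the heading must have a component into the wind equal to 86.37 km/h: 275.93 sin θ = 86.37.
sin θ = 0.3130, so θ = 18.241°.

18.2°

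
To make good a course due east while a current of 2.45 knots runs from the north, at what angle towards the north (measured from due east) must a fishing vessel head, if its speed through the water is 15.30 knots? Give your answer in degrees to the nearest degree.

9°

The current pushes perpendicular to the desired track; the heading must have a component into the current equal to 2.45 knots: 15.30 sin θ = 2.45.
sin θ = 0.1601, so θ = 9.214°.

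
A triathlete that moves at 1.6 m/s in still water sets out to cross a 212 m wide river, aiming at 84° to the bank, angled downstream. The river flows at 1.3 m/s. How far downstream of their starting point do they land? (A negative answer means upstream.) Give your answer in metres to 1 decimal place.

195.5 m

Perpendicular speed = 1.591 m/s; crossing time = 212 / 1.591 = 133.230 s.
Net downstream speed = 1.467 m/s.
Drift = 1.467 × 133.230 = 195.481 m (downstream).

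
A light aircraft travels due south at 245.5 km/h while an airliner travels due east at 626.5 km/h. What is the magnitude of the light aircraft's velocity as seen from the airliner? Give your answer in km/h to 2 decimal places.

672.88 km/h

Taking east as x and north as y: light aircraft velocity = (0.000, -245.500) km/h; airliner velocity = (626.500, 0.000) km/h.
Velocity of light aircraft relative to airliner = (0.000, -245.500) − (626.500, 0.000) = (-626.500, -245.500) km/h.
Magnitude = |(-626.500, -245.500)| = 672.884 km/h.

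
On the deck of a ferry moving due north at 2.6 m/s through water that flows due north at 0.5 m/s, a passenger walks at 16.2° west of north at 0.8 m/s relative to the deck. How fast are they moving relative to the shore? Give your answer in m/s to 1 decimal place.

3.9 m/s

In east/north components (m/s): passenger relative to ferry = (-0.223, 0.768); ferry relative to water = (0.000, 2.600); water relative to ground = (0.000, 0.500).
Sum = (-0.223, 3.868) m/s.
Speed = |(-0.223, 3.868)| = 3.875 m/s.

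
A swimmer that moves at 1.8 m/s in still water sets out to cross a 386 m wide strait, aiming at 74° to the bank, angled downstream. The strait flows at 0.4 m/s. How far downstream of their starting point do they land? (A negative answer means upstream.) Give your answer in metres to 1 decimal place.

199.9 m

Perpendicular speed = 1.730 m/s; crossing time = 386 / 1.730 = 223.086 s.
Net downstream speed = 0.896 m/s.
Drift = 0.896 × 223.086 = 199.918 m (downstream).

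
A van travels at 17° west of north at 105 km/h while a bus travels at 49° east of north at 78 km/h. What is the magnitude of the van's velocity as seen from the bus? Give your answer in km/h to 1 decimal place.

102.2 km/h

Taking east as x and north as y: van velocity = (-30.699, 100.412) km/h; bus velocity = (58.867, 51.173) km/h.
Velocity of van relative to bus = (-30.699, 100.412) − (58.867, 51.173) = (-89.566, 49.239) km/h.
Magnitude = |(-89.566, 49.239)| = 102.209 km/h.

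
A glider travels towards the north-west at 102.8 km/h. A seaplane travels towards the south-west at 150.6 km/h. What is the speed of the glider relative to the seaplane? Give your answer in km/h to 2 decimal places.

Taking east as x and north as y: glider velocity = (-72.691, 72.691) km/h; seaplane velocity = (-106.490, -106.490) km/h.
Velocity of glider relative to seaplane = (-72.691, 72.691) − (-106.490, -106.490) = (33.800, 179.181) km/h.
Magnitude = |(33.800, 179.181)| = 182.341 km/h.

182.34 km/h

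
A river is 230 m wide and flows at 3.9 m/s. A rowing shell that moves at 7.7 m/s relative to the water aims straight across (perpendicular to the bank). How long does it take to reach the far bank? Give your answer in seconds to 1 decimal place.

29.9 s

The component of the rowing shell's velocity perpendicular to the bank is 7.7 m/s.
The flow acts along the bank and has no component across it.
Time = 230 / 7.700 = 29.870 s.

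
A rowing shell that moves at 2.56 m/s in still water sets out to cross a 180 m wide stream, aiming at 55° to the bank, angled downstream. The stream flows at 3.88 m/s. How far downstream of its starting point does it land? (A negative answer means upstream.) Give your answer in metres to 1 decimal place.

459.1 m

Perpendicular speed = 2.097 m/s; crossing time = 180 / 2.097 = 85.836 s.
Net downstream speed = 5.348 m/s.
Drift = 5.348 × 85.836 = 459.080 m (downstream).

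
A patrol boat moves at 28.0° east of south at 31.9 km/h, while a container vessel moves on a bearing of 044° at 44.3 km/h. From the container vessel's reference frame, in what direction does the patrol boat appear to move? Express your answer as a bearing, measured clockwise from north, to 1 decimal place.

Taking east as x and north as y: patrol boat velocity = (14.976, -28.166) km/h; container vessel velocity = (30.773, 31.867) km/h.
Velocity of patrol boat relative to container vessel = (14.976, -28.166) − (30.773, 31.867) = (-15.797, -60.033) km/h.
Bearing = atan2(-15.80, -60.03) = 194.74° clockwise from north.

194.7°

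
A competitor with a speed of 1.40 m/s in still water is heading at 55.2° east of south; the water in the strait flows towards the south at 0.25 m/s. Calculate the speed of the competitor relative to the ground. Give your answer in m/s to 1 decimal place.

1.6 m/s

Taking east as x and north as y: velocity relative to the water = (1.150, -0.799) m/s; the water relative to ground = (0.000, -0.250) m/s.
Velocity relative to ground = (1.150, -0.799) + (0.000, -0.250) = (1.150, -1.049) m/s.
Speed = |(1.150, -1.049)| = 1.556 m/s.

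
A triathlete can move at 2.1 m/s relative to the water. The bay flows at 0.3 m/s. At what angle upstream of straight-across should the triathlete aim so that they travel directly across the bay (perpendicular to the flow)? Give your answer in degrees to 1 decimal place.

8.2°

To cancel the current, the upstream component of the triathlete's velocity must equal the flow: 2.1 sin θ = 0.3.
sin θ = 0.3 / 2.1 = 0.1429.
θ = arcsin(0.1429) = 8.213°.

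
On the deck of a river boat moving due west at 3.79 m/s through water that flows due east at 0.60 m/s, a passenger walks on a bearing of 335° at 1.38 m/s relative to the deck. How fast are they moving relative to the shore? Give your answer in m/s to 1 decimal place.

4.0 m/s

In east/north components (m/s): passenger relative to river boat = (-0.583, 1.251); river boat relative to water = (-3.790, 0.000); water relative to ground = (0.600, 0.000).
Sum = (-3.773, 1.251) m/s.
Speed = |(-3.773, 1.251)| = 3.975 m/s.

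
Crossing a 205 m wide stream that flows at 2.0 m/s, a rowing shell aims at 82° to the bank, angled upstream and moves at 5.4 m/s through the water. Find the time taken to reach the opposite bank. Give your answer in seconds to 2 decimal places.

38.34 s

The component of the rowing shell's velocity perpendicular to the bank is 5.4 × sin 82° = 5.347 m/s.
The current is parallel to the bank, so it does not affect the crossing time.
Time = 205 / 5.347 = 38.336 s.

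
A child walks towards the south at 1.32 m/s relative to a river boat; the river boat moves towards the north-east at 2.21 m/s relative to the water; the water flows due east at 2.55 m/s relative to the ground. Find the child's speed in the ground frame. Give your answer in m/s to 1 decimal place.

In east/north components (m/s): child relative to river boat = (0.000, -1.320); river boat relative to water = (1.563, 1.563); water relative to ground = (2.550, 0.000).
Sum = (4.113, 0.243) m/s.
Speed = |(4.113, 0.243)| = 4.120 m/s.

4.1 m/s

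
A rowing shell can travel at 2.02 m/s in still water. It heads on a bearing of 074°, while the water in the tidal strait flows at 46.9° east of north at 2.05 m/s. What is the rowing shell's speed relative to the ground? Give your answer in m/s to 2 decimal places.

3.96 m/s

Taking east as x and north as y: velocity relative to the water = (1.942, 0.557) m/s; the water relative to ground = (1.497, 1.401) m/s.
Velocity relative to ground = (1.942, 0.557) + (1.497, 1.401) = (3.439, 1.957) m/s.
Speed = |(3.439, 1.957)| = 3.957 m/s.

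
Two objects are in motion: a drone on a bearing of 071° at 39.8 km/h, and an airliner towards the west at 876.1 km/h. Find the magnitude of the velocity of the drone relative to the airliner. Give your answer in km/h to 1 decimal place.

Taking east as x and north as y: drone velocity = (37.632, 12.958) km/h; airliner velocity = (-876.100, 0.000) km/h.
Velocity of drone relative to airliner = (37.632, 12.958) − (-876.100, 0.000) = (913.732, 12.958) km/h.
Magnitude = |(913.732, 12.958)| = 913.824 km/h.

913.8 km/h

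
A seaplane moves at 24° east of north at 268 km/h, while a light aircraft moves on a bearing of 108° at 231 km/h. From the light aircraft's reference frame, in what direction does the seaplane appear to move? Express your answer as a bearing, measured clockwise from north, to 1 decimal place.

Taking east as x and north as y: seaplane velocity = (109.005, 244.830) km/h; light aircraft velocity = (219.694, -71.383) km/h.
Velocity of seaplane relative to light aircraft = (109.005, 244.830) − (219.694, -71.383) = (-110.689, 316.213) km/h.
Bearing = atan2(-110.69, 316.21) = 340.71° clockwise from north.

340.7°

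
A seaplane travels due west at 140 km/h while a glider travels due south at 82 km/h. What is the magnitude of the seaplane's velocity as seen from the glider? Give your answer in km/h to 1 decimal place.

Taking east as x and north as y: seaplane velocity = (-140.000, 0.000) km/h; glider velocity = (0.000, -82.000) km/h.
Velocity of seaplane relative to glider = (-140.000, 0.000) − (0.000, -82.000) = (-140.000, 82.000) km/h.
Magnitude = |(-140.000, 82.000)| = 162.247 km/h.

162.2 km/h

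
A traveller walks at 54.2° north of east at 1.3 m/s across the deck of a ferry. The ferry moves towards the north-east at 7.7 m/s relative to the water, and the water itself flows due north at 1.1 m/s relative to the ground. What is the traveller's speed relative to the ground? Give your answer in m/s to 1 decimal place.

9.8 m/s

In east/north components (m/s): traveller relative to ferry = (0.760, 1.054); ferry relative to water = (5.445, 5.445); water relative to ground = (0.000, 1.100).
Sum = (6.205, 7.599) m/s.
Speed = |(6.205, 7.599)| = 9.811 m/s.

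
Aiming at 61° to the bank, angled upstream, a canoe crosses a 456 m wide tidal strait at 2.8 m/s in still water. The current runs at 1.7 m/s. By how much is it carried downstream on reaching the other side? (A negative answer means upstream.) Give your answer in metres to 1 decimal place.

63.8 m

Perpendicular speed = 2.449 m/s; crossing time = 456 / 2.449 = 186.203 s.
Net downstream speed = 0.343 m/s.
Drift = 0.343 × 186.203 = 63.781 m (downstream).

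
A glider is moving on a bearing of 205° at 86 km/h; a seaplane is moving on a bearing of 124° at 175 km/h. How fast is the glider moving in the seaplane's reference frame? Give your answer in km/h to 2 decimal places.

Taking east as x and north as y: glider velocity = (-36.345, -77.942) km/h; seaplane velocity = (145.082, -97.859) km/h.
Velocity of glider relative to seaplane = (-36.345, -77.942) − (145.082, -97.859) = (-181.427, 19.916) km/h.
Magnitude = |(-181.427, 19.916)| = 182.517 km/h.

182.52 km/h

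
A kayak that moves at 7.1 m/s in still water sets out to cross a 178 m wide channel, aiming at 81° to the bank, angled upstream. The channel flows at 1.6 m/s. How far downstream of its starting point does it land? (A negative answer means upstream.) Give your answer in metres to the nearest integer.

Perpendicular speed = 7.013 m/s; crossing time = 178 / 7.013 = 25.383 s.
Net downstream speed = 0.489 m/s.
Drift = 0.489 × 25.383 = 12.420 m (downstream).

12 m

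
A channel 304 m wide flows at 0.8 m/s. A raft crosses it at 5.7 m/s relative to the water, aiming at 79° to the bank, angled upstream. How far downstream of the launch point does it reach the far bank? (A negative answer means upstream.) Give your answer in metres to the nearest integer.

Perpendicular speed = 5.595 m/s; crossing time = 304 / 5.595 = 54.332 s.
Net downstream speed = -0.288 m/s.
Drift = -0.288 × 54.332 = -15.626 m (upstream).

-16 m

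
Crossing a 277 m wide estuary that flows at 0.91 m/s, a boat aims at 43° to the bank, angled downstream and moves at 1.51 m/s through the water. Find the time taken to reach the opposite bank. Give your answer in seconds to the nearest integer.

269 s

The component of the boat's velocity perpendicular to the bank is 1.51 × sin 43° = 1.030 m/s.
The flow acts along the bank and has no component across it.
Time = 277 / 1.030 = 268.980 s.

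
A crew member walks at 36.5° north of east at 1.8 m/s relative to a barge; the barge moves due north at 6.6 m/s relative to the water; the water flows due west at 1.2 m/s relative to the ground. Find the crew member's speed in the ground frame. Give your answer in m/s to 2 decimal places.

7.67 m/s

In east/north components (m/s): crew member relative to barge = (1.447, 1.071); barge relative to water = (0.000, 6.600); water relative to ground = (-1.200, 0.000).
Sum = (0.247, 7.671) m/s.
Speed = |(0.247, 7.671)| = 7.675 m/s.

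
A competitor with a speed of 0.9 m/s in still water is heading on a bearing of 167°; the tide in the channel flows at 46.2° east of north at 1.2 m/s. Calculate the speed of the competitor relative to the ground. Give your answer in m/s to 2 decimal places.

Taking east as x and north as y: velocity relative to the water = (0.202, -0.877) m/s; the water relative to ground = (0.866, 0.831) m/s.
Velocity relative to ground = (0.202, -0.877) + (0.866, 0.831) = (1.069, -0.046) m/s.
Speed = |(1.069, -0.046)| = 1.070 m/s.

1.07 m/s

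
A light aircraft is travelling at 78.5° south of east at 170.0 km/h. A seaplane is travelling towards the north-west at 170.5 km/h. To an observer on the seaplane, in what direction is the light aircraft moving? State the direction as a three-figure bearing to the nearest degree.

152°

Taking east as x and north as y: light aircraft velocity = (33.893, -166.587) km/h; seaplane velocity = (-120.562, 120.562) km/h.
Velocity of light aircraft relative to seaplane = (33.893, -166.587) − (-120.562, 120.562) = (154.454, -287.149) km/h.
Bearing = atan2(154.45, -287.15) = 151.72° clockwise from north.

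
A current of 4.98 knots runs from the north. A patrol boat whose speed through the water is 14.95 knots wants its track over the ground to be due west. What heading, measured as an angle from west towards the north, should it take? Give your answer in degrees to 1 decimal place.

The current pushes perpendicular to the desired track; the heading must have a component into the current equal to 4.98 knots: 14.95 sin θ = 4.98.
sin θ = 0.3331, so θ = 19.458°.

19.5°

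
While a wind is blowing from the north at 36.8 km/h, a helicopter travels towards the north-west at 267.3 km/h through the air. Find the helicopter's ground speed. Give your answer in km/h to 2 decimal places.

242.68 km/h

Taking east as x and north as y: velocity relative to the air = (-189.010, 189.010) km/h; the air relative to ground = (0.000, -36.800) km/h.
Velocity relative to ground = (-189.010, 189.010) + (0.000, -36.800) = (-189.010, 152.210) km/h.
Speed = |(-189.010, 152.210)| = 242.678 km/h.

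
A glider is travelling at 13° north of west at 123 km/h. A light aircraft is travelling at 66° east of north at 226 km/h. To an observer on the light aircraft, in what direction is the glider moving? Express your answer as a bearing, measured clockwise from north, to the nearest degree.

259°

Taking east as x and north as y: glider velocity = (-119.848, 27.669) km/h; light aircraft velocity = (206.461, 91.922) km/h.
Velocity of glider relative to light aircraft = (-119.848, 27.669) − (206.461, 91.922) = (-326.309, -64.254) km/h.
Bearing = atan2(-326.31, -64.25) = 258.86° clockwise from north.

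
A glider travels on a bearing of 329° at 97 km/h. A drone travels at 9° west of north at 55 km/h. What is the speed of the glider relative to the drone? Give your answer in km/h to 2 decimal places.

Taking east as x and north as y: glider velocity = (-49.959, 83.145) km/h; drone velocity = (-8.604, 54.323) km/h.
Velocity of glider relative to drone = (-49.959, 83.145) − (-8.604, 54.323) = (-41.355, 28.822) km/h.
Magnitude = |(-41.355, 28.822)| = 50.408 km/h.

50.41 km/h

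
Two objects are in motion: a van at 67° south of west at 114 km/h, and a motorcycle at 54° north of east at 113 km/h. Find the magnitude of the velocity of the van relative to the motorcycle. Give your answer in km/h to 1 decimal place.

Taking east as x and north as y: van velocity = (-44.543, -104.938) km/h; motorcycle velocity = (66.420, 91.419) km/h.
Velocity of van relative to motorcycle = (-44.543, -104.938) − (66.420, 91.419) = (-110.963, -196.356) km/h.
Magnitude = |(-110.963, -196.356)| = 225.541 km/h.

225.5 km/h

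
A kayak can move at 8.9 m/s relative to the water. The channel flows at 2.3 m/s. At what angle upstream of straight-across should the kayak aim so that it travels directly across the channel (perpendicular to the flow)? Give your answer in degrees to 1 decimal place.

To cancel the current, the upstream component of the kayak's velocity must equal the flow: 8.9 sin θ = 2.3.
sin θ = 2.3 / 8.9 = 0.2584.
θ = arcsin(0.2584) = 14.977°.

15.0°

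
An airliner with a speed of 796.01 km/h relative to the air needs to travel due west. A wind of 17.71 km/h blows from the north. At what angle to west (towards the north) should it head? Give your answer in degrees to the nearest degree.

The wind pushes perpendicular to the desired track; the heading must have a component into the wind equal to 17.71 km/h: 796.01 sin θ = 17.71.
sin θ = 0.0222, so θ = 1.275°.

1°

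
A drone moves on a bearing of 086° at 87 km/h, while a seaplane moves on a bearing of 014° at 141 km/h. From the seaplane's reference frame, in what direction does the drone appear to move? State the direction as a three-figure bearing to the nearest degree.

Taking east as x and north as y: drone velocity = (86.788, 6.069) km/h; seaplane velocity = (34.111, 136.812) km/h.
Velocity of drone relative to seaplane = (86.788, 6.069) − (34.111, 136.812) = (52.677, -130.743) km/h.
Bearing = atan2(52.68, -130.74) = 158.06° clockwise from north.

158°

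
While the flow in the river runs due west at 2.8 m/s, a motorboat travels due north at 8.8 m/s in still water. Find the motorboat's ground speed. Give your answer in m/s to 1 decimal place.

Taking east as x and north as y: velocity relative to the water = (0.000, 8.800) m/s; the water relative to ground = (-2.800, 0.000) m/s.
Velocity relative to ground = (0.000, 8.800) + (-2.800, 0.000) = (-2.800, 8.800) m/s.
Speed = |(-2.800, 8.800)| = 9.235 m/s.

9.2 m/s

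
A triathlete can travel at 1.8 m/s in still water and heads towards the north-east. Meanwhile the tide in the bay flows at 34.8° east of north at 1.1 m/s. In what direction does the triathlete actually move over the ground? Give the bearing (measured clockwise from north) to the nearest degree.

Taking east as x and north as y: velocity relative to the water = (1.273, 1.273) m/s; the water relative to ground = (0.628, 0.903) m/s.
Velocity relative to ground = (1.273, 1.273) + (0.628, 0.903) = (1.901, 2.176) m/s.
Bearing = atan2(1.90, 2.18) = 41.13° clockwise from north.

041°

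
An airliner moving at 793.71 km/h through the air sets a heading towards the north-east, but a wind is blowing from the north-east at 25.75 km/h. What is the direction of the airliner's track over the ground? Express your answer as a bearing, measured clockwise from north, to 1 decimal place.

045.0°

Taking east as x and north as y: velocity relative to the air = (561.238, 561.238) km/h; the air relative to ground = (-18.208, -18.208) km/h.
Velocity relative to ground = (561.238, 561.238) + (-18.208, -18.208) = (543.030, 543.030) km/h.
Bearing = atan2(543.03, 543.03) = 45.00° clockwise from north.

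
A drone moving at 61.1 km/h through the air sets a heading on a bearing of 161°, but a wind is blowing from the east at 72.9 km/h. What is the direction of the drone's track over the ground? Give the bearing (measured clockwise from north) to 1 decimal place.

222.5°

Taking east as x and north as y: velocity relative to the air = (19.892, -57.771) km/h; the air relative to ground = (-72.900, 0.000) km/h.
Velocity relative to ground = (19.892, -57.771) + (-72.900, 0.000) = (-53.008, -57.771) km/h.
Bearing = atan2(-53.01, -57.77) = 222.54° clockwise from north.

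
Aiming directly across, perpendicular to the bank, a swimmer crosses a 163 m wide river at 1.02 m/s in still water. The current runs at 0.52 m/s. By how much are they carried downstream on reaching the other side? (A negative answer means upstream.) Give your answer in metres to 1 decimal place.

83.1 m

Perpendicular speed = 1.020 m/s; crossing time = 163 / 1.020 = 159.804 s.
Net downstream speed = 0.520 m/s.
Drift = 0.520 × 159.804 = 83.098 m (downstream).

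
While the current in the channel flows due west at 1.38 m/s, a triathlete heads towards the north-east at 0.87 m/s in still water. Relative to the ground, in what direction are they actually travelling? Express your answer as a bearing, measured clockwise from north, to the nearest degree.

309°

Taking east as x and north as y: velocity relative to the water = (0.615, 0.615) m/s; the water relative to ground = (-1.380, 0.000) m/s.
Velocity relative to ground = (0.615, 0.615) + (-1.380, 0.000) = (-0.765, 0.615) m/s.
Bearing = atan2(-0.76, 0.62) = 308.81° clockwise from north.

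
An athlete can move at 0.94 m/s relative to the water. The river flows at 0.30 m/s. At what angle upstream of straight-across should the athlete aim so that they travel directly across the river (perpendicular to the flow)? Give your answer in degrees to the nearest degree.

19°

To cancel the current, the upstream component of the athlete's velocity must equal the flow: 0.94 sin θ = 0.30.
sin θ = 0.30 / 0.94 = 0.3191.
θ = arcsin(0.3191) = 18.611°.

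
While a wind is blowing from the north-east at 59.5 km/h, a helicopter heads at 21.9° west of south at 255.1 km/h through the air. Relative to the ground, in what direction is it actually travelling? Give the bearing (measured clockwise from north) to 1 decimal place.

206.2°

Taking east as x and north as y: velocity relative to the air = (-95.149, -236.691) km/h; the air relative to ground = (-42.073, -42.073) km/h.
Velocity relative to ground = (-95.149, -236.691) + (-42.073, -42.073) = (-137.222, -278.764) km/h.
Bearing = atan2(-137.22, -278.76) = 206.21° clockwise from north.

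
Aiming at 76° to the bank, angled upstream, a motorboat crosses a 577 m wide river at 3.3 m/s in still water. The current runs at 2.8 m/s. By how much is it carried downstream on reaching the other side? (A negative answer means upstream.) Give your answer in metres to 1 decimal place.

360.7 m

Perpendicular speed = 3.202 m/s; crossing time = 577 / 3.202 = 180.201 s.
Net downstream speed = 2.002 m/s.
Drift = 2.002 × 180.201 = 360.701 m (downstream).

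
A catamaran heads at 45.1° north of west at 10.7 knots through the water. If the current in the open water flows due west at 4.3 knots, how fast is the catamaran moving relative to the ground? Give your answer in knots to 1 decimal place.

14.1 knots

Taking east as x and north as y: velocity relative to the water = (-7.553, 7.579) knots; the water relative to ground = (-4.300, 0.000) knots.
Velocity relative to ground = (-7.553, 7.579) + (-4.300, 0.000) = (-11.853, 7.579) knots.
Speed = |(-11.853, 7.579)| = 14.069 knots.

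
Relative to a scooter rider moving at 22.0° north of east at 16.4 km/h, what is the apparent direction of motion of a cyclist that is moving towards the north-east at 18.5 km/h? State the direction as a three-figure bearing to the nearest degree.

Taking east as x and north as y: cyclist velocity = (13.081, 13.081) km/h; scooter rider velocity = (15.206, 6.144) km/h.
Velocity of cyclist relative to scooter rider = (13.081, 13.081) − (15.206, 6.144) = (-2.124, 6.938) km/h.
Bearing = atan2(-2.12, 6.94) = 342.98° clockwise from north.

343°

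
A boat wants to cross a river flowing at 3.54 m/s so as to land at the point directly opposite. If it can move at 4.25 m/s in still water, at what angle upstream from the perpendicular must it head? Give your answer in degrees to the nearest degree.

56°

To cancel the current, the upstream component of the boat's velocity must equal the flow: 4.25 sin θ = 3.54.
sin θ = 3.54 / 4.25 = 0.8329.
θ = arcsin(0.8329) = 56.402°.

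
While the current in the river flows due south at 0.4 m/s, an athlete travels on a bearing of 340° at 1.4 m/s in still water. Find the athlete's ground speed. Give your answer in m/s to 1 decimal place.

Taking east as x and north as y: velocity relative to the water = (-0.479, 1.316) m/s; the water relative to ground = (0.000, -0.400) m/s.
Velocity relative to ground = (-0.479, 1.316) + (0.000, -0.400) = (-0.479, 0.916) m/s.
Speed = |(-0.479, 0.916)| = 1.033 m/s.

1.0 m/s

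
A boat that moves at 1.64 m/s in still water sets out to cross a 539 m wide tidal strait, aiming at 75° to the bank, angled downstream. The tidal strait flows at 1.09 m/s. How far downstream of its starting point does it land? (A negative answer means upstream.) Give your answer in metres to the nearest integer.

Perpendicular speed = 1.584 m/s; crossing time = 539 / 1.584 = 340.252 s.
Net downstream speed = 1.514 m/s.
Drift = 1.514 × 340.252 = 515.300 m (downstream).

515 m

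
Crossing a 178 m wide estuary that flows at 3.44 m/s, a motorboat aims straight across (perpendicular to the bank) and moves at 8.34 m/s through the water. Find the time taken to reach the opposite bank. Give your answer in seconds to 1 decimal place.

21.3 s

The component of the motorboat's velocity perpendicular to the bank is 8.34 m/s.
Only the cross-stream component determines the crossing time; the current contributes nothing perpendicular to the bank.
Time = 178 / 8.340 = 21.343 s.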